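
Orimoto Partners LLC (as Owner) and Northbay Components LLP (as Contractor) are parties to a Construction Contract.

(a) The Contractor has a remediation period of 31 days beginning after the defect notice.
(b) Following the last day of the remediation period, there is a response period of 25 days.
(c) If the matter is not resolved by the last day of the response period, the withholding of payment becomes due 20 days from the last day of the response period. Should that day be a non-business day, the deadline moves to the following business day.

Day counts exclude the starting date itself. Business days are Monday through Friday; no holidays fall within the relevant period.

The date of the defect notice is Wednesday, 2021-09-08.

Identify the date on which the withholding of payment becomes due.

2021-11-23

Adding 31 calendar days to 2021-09-08 gives 2021-10-09, which is the last day of the remediation period.
Adding 25 calendar days to 2021-10-09 gives 2021-11-03, which is the last day of the response period.
The date on which the withholding of payment becomes due: 20 calendar days after 2021-11-03 is 2021-11-23. 2021-11-23 is a Tuesday, so no roll-forward applies.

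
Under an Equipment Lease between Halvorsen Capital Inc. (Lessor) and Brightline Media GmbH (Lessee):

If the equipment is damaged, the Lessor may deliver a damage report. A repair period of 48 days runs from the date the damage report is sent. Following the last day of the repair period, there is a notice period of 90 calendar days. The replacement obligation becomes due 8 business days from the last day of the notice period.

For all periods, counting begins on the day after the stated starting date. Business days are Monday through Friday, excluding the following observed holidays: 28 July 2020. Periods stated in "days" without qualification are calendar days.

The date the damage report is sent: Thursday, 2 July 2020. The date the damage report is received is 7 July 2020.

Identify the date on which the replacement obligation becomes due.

27 November 2020

The last day of the repair period: 48 calendar days after 2 July 2020 is 19 August 2020.
The last day of the notice period: 90 calendar days after 19 August 2020 is 17 November 2020.
The date on which the replacement obligation becomes due: counting 8 business days from Tuesday, 17 November 2020 (Nov 18, Nov 19, Nov 20, Nov 23, Nov 24, Nov 25, Nov 26, Nov 27, skipping weekends) reaches Friday, 27 November 2020.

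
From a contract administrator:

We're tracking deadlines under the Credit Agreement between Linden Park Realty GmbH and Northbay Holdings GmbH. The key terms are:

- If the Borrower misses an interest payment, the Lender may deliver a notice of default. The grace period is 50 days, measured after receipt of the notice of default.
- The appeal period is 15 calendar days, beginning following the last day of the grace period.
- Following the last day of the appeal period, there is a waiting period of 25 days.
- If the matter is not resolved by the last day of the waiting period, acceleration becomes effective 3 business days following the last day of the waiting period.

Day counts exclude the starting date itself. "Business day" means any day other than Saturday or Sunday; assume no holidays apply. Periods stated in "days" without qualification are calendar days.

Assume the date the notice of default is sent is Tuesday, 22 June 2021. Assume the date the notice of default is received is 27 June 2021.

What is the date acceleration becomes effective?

Adding 50 calendar days to 27 June 2021 gives 16 August 2021, which is the last day of the grace period.
The last day of the appeal period: 15 calendar days after 16 August 2021 is 31 August 2021.
The last day of the waiting period: 31 August 2021 + 25 days = 25 September 2021.
From Saturday, 25 September 2021, 3 business days (Sep 27, Sep 28, Sep 29, skipping weekends) brings us to Wednesday, 29 September 2021, which is the date acceleration becomes effective.

29 September 2021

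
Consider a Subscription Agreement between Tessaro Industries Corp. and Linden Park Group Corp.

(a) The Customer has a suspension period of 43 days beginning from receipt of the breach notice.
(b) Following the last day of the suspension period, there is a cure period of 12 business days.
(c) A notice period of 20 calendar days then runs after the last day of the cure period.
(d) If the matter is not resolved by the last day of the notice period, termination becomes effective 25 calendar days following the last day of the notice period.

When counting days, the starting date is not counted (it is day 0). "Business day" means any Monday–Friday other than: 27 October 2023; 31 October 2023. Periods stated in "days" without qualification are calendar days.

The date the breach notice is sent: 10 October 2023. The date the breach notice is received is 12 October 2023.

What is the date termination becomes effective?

26 January 2024

The last day of the suspension period: 43 calendar days after 12 October 2023 is 24 November 2023.
The last day of the cure period: counting 12 business days from Friday, 24 November 2023 (Nov 27, Nov 28, Nov 29, Nov 30, …, Dec 8, Dec 11, Dec 12, skipping weekends) reaches Tuesday, 12 December 2023.
Adding 20 calendar days to 12 December 2023 gives 1 January 2024, which is the last day of the notice period.
The date termination becomes effective: 1 January 2024 + 25 days = 26 January 2024.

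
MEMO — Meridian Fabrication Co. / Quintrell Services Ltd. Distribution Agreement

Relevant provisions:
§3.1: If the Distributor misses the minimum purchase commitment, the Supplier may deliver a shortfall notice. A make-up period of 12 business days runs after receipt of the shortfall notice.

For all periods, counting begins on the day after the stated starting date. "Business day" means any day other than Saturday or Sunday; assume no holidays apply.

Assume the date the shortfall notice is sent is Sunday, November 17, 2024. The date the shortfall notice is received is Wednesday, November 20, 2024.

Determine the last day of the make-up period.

The last day of the make-up period: 12 business days after Wednesday, November 20, 2024, skipping weekends — Nov 21, Nov 22, Nov 25, Nov 26, …, Dec 4, Dec 5, Dec 6 — lands on Friday, December 6, 2024.

December 6, 2024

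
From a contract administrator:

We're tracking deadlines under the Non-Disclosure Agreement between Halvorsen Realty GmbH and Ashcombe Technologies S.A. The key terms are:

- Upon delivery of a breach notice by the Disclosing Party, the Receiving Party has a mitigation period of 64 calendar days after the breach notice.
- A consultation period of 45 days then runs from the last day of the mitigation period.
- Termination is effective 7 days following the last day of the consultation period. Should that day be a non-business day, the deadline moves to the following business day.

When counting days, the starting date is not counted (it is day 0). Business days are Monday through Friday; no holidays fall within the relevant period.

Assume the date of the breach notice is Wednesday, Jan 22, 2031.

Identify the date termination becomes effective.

Adding 64 calendar days to Jan 22, 2031 gives Mar 27, 2031, which is the last day of the mitigation period.
Adding 45 calendar days to Mar 27, 2031 gives May 11, 2031, which is the last day of the consultation period.
Adding 7 calendar days to May 11, 2031 gives May 18, 2031, which is the date termination becomes effective. That falls on a Sunday, so it rolls to the next business day, Monday, May 19, 2031.

May 19, 2031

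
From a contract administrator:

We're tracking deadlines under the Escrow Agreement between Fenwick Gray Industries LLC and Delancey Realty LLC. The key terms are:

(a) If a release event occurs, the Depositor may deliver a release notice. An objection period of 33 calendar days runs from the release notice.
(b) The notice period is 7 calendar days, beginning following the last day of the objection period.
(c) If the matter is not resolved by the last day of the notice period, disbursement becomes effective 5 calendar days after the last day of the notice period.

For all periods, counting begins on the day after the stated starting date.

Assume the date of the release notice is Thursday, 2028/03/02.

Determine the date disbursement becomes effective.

The last day of the objection period: 33 calendar days after 2028/03/02 is 2028/04/04.
The last day of the notice period: 2028/04/04 + 7 days = 2028/04/11.
The date disbursement becomes effective: 2028/04/11 + 5 days = 2028/04/16.

2028/04/16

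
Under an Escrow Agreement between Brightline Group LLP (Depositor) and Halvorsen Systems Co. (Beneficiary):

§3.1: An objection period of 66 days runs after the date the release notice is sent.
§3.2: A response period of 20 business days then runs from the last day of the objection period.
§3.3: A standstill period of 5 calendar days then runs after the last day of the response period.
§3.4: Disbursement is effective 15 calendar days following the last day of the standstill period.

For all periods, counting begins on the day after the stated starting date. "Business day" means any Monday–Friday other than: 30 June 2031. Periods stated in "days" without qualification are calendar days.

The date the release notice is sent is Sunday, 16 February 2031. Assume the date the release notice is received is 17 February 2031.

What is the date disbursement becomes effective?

10 June 2031

The last day of the objection period: 66 calendar days after 16 February 2031 is 23 April 2031.
The last day of the response period: 20 business days after Wednesday, 23 April 2031, skipping weekends — Apr 24, Apr 25, Apr 28, Apr 29, …, May 19, May 20, May 21 — lands on Wednesday, 21 May 2031.
The last day of the standstill period: 21 May 2031 + 5 days = 26 May 2031.
The date disbursement becomes effective: 26 May 2031 + 15 days = 10 June 2031.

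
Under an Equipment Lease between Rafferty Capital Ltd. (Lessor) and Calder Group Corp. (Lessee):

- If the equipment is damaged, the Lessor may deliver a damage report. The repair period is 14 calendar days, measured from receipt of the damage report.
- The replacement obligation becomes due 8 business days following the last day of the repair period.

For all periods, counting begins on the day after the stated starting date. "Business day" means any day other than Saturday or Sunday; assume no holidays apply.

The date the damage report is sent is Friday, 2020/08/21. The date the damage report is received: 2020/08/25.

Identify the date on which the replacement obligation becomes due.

2020/09/18

The last day of the repair period: 2020/08/25 + 14 days = 2020/09/08.
The date on which the replacement obligation becomes due: 8 business days after Tuesday, 2020/09/08, skipping weekends — Sep 9, Sep 10, Sep 11, Sep 14, Sep 15, Sep 16, Sep 17, Sep 18 — lands on Friday, 2020/09/18.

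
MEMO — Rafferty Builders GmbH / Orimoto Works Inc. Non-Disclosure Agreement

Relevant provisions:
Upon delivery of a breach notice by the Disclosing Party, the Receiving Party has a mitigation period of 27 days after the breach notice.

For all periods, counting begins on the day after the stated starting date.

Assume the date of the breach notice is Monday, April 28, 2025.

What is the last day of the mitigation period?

Adding 27 calendar days to April 28, 2025 gives May 25, 2025, which is the last day of the mitigation period.

May 25, 2025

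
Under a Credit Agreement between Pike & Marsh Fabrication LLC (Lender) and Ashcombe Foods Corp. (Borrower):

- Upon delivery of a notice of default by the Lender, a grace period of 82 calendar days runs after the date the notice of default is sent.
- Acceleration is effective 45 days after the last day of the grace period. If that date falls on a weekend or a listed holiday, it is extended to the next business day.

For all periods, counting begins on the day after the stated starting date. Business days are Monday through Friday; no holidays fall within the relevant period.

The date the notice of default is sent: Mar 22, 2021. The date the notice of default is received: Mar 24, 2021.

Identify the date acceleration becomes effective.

Jul 27, 2021

Adding 82 calendar days to Mar 22, 2021 gives Jun 12, 2021, which is the last day of the grace period.
The date acceleration becomes effective: Jun 12, 2021 + 45 days = Jul 27, 2021. Jul 27, 2021 is a Tuesday, so no roll-forward applies.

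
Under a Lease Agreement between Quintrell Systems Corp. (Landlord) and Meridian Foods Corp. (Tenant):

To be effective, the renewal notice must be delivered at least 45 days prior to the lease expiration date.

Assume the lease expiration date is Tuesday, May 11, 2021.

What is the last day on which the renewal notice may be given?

May 11, 2021 minus 45 days is March 27, 2021.

March 27, 2021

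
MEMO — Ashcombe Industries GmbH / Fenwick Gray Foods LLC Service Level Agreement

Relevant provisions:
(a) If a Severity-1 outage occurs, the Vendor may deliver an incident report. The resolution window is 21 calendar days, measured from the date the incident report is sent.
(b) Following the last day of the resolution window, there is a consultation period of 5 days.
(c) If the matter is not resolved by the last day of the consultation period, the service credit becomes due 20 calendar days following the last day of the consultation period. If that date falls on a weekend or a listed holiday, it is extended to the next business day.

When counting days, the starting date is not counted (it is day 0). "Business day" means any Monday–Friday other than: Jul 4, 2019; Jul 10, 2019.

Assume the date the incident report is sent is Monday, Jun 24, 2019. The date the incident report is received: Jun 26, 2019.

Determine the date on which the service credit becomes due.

Aug 9, 2019

The last day of the resolution window: 21 calendar days after Jun 24, 2019 is Jul 15, 2019.
The last day of the consultation period: 5 calendar days after Jul 15, 2019 is Jul 20, 2019.
The date on which the service credit becomes due: 20 calendar days after Jul 20, 2019 is Aug 9, 2019. Aug 9, 2019 is a Friday and is not a listed holiday, so no roll-forward applies.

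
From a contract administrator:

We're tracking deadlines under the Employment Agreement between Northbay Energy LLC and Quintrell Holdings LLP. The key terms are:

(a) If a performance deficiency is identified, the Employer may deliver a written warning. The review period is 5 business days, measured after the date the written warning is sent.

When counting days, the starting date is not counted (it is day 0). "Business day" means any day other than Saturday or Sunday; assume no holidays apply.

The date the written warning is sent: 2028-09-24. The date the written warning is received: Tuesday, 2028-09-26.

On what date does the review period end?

2028-09-29

The last day of the review period: 5 business days after Sunday, 2028-09-24, skipping weekends — Sep 25, Sep 26, Sep 27, Sep 28, Sep 29 — lands on Friday, 2028-09-29.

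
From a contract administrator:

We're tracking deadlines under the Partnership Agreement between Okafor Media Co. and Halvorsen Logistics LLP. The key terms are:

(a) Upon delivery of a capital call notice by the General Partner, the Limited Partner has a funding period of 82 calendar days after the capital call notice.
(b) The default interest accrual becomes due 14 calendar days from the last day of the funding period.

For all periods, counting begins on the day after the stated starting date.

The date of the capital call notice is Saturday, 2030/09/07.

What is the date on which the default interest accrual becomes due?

The last day of the funding period: 82 calendar days after 2030/09/07 is 2030/11/28.
The date on which the default interest accrual becomes due: 14 calendar days after 2030/11/28 is 2030/12/12.

2030/12/12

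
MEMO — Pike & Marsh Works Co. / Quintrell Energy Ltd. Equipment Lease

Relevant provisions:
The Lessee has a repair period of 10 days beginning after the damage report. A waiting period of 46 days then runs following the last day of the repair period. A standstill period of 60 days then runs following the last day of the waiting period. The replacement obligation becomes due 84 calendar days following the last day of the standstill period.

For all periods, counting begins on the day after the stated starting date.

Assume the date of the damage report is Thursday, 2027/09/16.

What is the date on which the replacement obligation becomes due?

The last day of the repair period: 10 calendar days after 2027/09/16 is 2027/09/26.
The last day of the waiting period: 2027/09/26 + 46 days = 2027/11/11.
The last day of the standstill period: 60 calendar days after 2027/11/11 is 2028/01/10.
The date on which the replacement obligation becomes due: 84 calendar days after 2028/01/10 is 2028/04/03.

2028/04/03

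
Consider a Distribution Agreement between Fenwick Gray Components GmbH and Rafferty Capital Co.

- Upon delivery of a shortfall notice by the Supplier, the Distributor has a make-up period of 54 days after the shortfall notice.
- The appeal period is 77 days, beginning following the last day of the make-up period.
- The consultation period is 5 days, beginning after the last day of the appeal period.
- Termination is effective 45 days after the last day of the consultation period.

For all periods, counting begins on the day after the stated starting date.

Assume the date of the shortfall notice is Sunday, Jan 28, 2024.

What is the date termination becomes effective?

The last day of the make-up period: 54 calendar days after Jan 28, 2024 is Mar 22, 2024.
Adding 77 calendar days to Mar 22, 2024 gives Jun 7, 2024, which is the last day of the appeal period.
The last day of the consultation period: Jun 7, 2024 + 5 days = Jun 12, 2024.
The date termination becomes effective: 45 calendar days after Jun 12, 2024 is Jul 27, 2024.

Jul 27, 2024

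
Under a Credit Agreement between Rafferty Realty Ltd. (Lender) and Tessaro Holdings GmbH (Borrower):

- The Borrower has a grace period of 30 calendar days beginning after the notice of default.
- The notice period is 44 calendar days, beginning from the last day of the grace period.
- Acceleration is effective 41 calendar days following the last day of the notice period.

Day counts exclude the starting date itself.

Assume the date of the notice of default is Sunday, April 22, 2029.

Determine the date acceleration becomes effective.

Adding 30 calendar days to April 22, 2029 gives May 22, 2029, which is the last day of the grace period.
The last day of the notice period: 44 calendar days after May 22, 2029 is July 5, 2029.
Adding 41 calendar days to July 5, 2029 gives August 15, 2029, which is the date acceleration becomes effective.

August 15, 2029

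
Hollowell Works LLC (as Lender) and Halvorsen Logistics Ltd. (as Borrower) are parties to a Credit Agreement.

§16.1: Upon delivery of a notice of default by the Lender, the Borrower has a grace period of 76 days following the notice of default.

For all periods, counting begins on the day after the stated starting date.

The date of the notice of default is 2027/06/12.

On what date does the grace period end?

2027/08/27

The last day of the grace period: 2027/06/12 + 76 days = 2027/08/27.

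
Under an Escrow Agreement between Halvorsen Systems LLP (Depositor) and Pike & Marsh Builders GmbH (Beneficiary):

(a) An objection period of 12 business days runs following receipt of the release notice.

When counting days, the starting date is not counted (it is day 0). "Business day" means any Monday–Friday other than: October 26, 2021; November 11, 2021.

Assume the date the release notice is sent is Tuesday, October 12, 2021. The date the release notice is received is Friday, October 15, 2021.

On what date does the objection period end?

The last day of the objection period: 12 business days after Friday, October 15, 2021, skipping weekends and the listed holiday on Oct 26 — Oct 18, Oct 19, Oct 20, Oct 21, …, Nov 1, Nov 2, Nov 3 — lands on Wednesday, November 3, 2021.

November 3, 2021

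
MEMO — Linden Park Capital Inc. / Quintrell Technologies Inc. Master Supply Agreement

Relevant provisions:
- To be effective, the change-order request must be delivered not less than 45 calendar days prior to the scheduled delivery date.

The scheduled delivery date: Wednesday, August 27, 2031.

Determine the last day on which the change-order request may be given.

August 27, 2031 minus 45 days is July 13, 2031.

July 13, 2031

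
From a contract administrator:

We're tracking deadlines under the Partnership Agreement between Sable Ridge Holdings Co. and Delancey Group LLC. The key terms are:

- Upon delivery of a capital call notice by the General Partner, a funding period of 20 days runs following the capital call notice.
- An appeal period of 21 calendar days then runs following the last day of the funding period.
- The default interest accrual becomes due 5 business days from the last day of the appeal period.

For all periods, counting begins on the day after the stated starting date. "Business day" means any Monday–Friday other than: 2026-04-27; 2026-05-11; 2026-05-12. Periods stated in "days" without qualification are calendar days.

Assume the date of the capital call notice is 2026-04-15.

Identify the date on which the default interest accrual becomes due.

2026-06-02

Adding 20 calendar days to 2026-04-15 gives 2026-05-05, which is the last day of the funding period.
The last day of the appeal period: 21 calendar days after 2026-05-05 is 2026-05-26.
From Tuesday, 2026-05-26, 5 business days (May 27, May 28, May 29, Jun 1, Jun 2, skipping weekends) brings us to Tuesday, 2026-06-02, which is the date on which the default interest accrual becomes due.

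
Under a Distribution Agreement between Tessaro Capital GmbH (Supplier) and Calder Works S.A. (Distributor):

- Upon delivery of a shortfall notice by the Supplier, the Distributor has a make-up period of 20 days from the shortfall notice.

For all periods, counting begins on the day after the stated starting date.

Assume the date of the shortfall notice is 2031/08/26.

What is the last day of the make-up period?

The last day of the make-up period: 20 calendar days after 2031/08/26 is 2031/09/15.

2031/09/15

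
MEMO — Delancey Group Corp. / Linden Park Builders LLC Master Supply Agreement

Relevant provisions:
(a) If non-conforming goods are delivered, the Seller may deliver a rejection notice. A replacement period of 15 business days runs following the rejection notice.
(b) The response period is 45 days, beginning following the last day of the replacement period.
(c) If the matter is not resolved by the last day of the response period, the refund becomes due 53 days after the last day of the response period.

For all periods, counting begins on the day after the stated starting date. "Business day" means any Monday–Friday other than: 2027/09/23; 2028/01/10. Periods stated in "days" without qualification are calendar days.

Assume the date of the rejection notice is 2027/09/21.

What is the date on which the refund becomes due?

From Tuesday, 2027/09/21, 15 business days (Sep 22, Sep 24, Sep 27, Sep 28, …, Oct 11, Oct 12, Oct 13, skipping weekends and the listed holiday on Sep 23) brings us to Wednesday, 2027/10/13, which is the last day of the replacement period.
The last day of the response period: 2027/10/13 + 45 days = 2027/11/27.
The date on which the refund becomes due: 53 calendar days after 2027/11/27 is 2028/01/19.

2028/01/19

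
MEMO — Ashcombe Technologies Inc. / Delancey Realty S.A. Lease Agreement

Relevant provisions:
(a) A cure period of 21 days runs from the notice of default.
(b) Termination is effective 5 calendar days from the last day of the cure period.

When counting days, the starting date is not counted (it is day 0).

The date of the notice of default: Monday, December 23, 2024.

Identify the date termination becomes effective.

The last day of the cure period: 21 calendar days after December 23, 2024 is January 13, 2025.
The date termination becomes effective: 5 calendar days after January 13, 2025 is January 18, 2025.

January 18, 2025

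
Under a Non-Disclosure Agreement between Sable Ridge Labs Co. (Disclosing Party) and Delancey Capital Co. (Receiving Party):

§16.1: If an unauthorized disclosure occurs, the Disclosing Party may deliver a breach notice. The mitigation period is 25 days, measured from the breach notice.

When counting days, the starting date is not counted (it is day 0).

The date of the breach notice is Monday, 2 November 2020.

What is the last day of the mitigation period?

27 November 2020

The last day of the mitigation period: 2 November 2020 + 25 days = 27 November 2020.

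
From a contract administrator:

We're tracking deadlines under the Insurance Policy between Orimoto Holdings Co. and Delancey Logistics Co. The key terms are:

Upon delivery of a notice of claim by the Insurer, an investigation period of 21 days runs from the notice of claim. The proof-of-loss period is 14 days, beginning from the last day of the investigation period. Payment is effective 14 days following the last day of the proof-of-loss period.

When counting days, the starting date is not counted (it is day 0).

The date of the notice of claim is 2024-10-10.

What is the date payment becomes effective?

The last day of the investigation period: 21 calendar days after 2024-10-10 is 2024-10-31.
The last day of the proof-of-loss period: 2024-10-31 + 14 days = 2024-11-14.
The date payment becomes effective: 2024-11-14 + 14 days = 2024-11-28.

2024-11-28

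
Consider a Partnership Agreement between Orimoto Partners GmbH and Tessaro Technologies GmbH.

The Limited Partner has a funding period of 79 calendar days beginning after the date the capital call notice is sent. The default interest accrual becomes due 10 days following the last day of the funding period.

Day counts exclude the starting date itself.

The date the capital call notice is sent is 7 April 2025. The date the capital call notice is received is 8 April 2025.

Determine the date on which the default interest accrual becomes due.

5 July 2025

The last day of the funding period: 79 calendar days after 7 April 2025 is 25 June 2025.
The date on which the default interest accrual becomes due: 25 June 2025 + 10 days = 5 July 2025.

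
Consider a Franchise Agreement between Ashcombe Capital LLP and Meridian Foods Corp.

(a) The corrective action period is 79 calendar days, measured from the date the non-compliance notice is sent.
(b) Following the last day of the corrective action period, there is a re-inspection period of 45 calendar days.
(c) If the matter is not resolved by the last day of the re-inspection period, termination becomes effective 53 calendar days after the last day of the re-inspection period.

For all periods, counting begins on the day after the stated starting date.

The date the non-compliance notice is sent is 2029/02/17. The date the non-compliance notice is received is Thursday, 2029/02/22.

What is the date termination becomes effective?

2029/08/13

The last day of the corrective action period: 79 calendar days after 2029/02/17 is 2029/05/07.
The last day of the re-inspection period: 45 calendar days after 2029/05/07 is 2029/06/21.
The date termination becomes effective: 53 calendar days after 2029/06/21 is 2029/08/13.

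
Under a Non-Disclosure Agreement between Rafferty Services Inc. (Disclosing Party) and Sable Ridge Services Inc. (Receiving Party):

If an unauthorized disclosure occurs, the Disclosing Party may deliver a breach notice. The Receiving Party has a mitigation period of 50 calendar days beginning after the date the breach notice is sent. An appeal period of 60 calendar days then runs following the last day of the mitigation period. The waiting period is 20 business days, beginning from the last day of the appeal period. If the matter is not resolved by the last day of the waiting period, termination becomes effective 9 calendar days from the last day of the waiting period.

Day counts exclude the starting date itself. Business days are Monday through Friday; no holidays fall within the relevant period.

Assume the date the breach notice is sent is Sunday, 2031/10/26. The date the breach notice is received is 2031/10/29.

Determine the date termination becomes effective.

The last day of the mitigation period: 2031/10/26 + 50 days = 2031/12/15.
Adding 60 calendar days to 2031/12/15 gives 2032/02/13, which is the last day of the appeal period.
The last day of the waiting period: counting 20 business days from Friday, 2032/02/13 (Feb 16, Feb 17, Feb 18, Feb 19, …, Mar 10, Mar 11, Mar 12, skipping weekends) reaches Friday, 2032/03/12.
The date termination becomes effective: 2032/03/12 + 9 days = 2032/03/21.

2032/03/21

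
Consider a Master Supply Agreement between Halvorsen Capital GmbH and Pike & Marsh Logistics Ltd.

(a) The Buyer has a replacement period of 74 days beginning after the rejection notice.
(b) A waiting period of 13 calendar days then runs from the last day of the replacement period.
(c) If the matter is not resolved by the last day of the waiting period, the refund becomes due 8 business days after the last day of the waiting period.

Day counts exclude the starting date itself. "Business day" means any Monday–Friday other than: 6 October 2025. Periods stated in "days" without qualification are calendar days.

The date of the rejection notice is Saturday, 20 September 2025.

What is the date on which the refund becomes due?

26 December 2025

The last day of the replacement period: 74 calendar days after 20 September 2025 is 3 December 2025.
Adding 13 calendar days to 3 December 2025 gives 16 December 2025, which is the last day of the waiting period.
The date on which the refund becomes due: counting 8 business days from Tuesday, 16 December 2025 (Dec 17, Dec 18, Dec 19, Dec 22, Dec 23, Dec 24, Dec 25, Dec 26, skipping weekends) reaches Friday, 26 December 2025.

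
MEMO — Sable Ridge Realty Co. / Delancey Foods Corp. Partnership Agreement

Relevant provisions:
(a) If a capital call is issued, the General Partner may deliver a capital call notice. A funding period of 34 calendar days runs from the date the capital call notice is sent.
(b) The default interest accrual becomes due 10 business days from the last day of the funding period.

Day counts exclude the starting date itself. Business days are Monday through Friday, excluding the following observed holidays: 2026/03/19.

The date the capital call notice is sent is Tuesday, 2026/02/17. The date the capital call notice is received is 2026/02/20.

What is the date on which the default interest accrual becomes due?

The last day of the funding period: 2026/02/17 + 34 days = 2026/03/23.
The date on which the default interest accrual becomes due: counting 10 business days from Monday, 2026/03/23 (Mar 24, Mar 25, Mar 26, Mar 27, Mar 30, Mar 31, Apr 1, Apr 2, Apr 3, Apr 6, skipping weekends) reaches Monday, 2026/04/06.

2026/04/06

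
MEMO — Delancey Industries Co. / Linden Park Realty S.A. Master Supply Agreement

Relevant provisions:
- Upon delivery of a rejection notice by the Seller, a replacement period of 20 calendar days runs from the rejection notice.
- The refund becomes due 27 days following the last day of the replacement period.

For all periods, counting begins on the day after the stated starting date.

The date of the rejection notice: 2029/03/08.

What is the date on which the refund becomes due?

2029/04/24

The last day of the replacement period: 20 calendar days after 2029/03/08 is 2029/03/28.
The date on which the refund becomes due: 27 calendar days after 2029/03/28 is 2029/04/24.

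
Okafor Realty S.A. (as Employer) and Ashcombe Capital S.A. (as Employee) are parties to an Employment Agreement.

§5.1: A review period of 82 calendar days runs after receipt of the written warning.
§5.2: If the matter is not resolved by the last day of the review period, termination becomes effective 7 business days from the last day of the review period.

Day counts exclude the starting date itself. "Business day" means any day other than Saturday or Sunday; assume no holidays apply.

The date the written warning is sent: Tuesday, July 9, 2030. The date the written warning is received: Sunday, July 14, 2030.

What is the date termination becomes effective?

The last day of the review period: July 14, 2030 + 82 days = October 4, 2030.
From Friday, October 4, 2030, 7 business days (Oct 7, Oct 8, Oct 9, Oct 10, Oct 11, Oct 14, Oct 15, skipping weekends) brings us to Tuesday, October 15, 2030, which is the date termination becomes effective.

October 15, 2030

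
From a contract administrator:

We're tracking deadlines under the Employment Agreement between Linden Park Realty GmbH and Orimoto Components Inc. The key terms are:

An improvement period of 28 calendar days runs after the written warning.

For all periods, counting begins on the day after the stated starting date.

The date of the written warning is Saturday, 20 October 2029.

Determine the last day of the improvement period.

17 November 2029

Adding 28 calendar days to 20 October 2029 gives 17 November 2029, which is the last day of the improvement period.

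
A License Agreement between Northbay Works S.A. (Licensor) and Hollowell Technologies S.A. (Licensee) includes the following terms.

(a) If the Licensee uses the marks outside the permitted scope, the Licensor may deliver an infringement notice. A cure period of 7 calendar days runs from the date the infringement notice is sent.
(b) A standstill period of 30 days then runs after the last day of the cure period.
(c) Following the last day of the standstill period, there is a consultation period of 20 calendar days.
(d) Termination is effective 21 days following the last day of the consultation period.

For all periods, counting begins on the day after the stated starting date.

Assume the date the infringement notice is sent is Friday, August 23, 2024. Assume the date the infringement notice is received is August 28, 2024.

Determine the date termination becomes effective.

The last day of the cure period: August 23, 2024 + 7 days = August 30, 2024.
Adding 30 calendar days to August 30, 2024 gives September 29, 2024, which is the last day of the standstill period.
The last day of the consultation period: 20 calendar days after September 29, 2024 is October 19, 2024.
The date termination becomes effective: October 19, 2024 + 21 days = November 9, 2024.

November 9, 2024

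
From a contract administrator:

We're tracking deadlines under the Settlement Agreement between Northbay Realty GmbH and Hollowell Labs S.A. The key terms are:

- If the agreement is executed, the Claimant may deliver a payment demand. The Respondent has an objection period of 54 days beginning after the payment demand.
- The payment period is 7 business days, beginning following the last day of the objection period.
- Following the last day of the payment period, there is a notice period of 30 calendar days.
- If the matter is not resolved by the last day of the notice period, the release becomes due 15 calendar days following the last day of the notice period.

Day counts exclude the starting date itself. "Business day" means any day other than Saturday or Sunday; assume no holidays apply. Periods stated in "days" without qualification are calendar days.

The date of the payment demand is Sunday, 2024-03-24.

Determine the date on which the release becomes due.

2024-07-12

The last day of the objection period: 2024-03-24 + 54 days = 2024-05-17.
The last day of the payment period: 7 business days after Friday, 2024-05-17, skipping weekends — May 20, May 21, May 22, May 23, May 24, May 27, May 28 — lands on Tuesday, 2024-05-28.
The last day of the notice period: 30 calendar days after 2024-05-28 is 2024-06-27.
The date on which the release becomes due: 2024-06-27 + 15 days = 2024-07-12.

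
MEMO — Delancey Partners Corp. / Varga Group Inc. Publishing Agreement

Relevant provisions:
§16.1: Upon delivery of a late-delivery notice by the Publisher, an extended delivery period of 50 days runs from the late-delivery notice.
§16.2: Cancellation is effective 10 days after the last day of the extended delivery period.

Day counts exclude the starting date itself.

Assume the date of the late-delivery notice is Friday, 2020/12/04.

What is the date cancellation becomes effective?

The last day of the extended delivery period: 2020/12/04 + 50 days = 2021/01/23.
The date cancellation becomes effective: 10 calendar days after 2021/01/23 is 2021/02/02.

2021/02/02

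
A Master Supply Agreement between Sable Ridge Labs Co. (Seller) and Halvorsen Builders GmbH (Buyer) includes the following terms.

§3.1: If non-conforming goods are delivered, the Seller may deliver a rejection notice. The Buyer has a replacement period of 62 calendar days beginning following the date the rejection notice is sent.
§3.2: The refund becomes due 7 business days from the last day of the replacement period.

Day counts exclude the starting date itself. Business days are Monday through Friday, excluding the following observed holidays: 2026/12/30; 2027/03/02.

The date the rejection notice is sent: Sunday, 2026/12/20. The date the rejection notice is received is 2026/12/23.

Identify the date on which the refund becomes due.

2027/03/03

The last day of the replacement period: 2026/12/20 + 62 days = 2027/02/20.
From Saturday, 2027/02/20, 7 business days (Feb 22, Feb 23, Feb 24, Feb 25, Feb 26, Mar 1, Mar 3, skipping weekends and the listed holiday on Mar 2) brings us to Wednesday, 2027/03/03, which is the date on which the refund becomes due.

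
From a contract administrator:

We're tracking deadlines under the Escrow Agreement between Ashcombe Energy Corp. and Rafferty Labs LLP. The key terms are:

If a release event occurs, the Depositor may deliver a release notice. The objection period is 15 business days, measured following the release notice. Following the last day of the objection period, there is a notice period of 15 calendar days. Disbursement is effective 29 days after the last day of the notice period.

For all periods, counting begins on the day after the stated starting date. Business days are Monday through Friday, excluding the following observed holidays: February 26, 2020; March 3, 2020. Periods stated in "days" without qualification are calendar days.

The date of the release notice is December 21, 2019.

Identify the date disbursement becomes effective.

February 23, 2020

From Saturday, December 21, 2019, 15 business days (Dec 23, Dec 24, Dec 25, Dec 26, …, Jan 8, Jan 9, Jan 10, skipping weekends) brings us to Friday, January 10, 2020, which is the last day of the objection period.
Adding 15 calendar days to January 10, 2020 gives January 25, 2020, which is the last day of the notice period.
The date disbursement becomes effective: January 25, 2020 + 29 days = February 23, 2020.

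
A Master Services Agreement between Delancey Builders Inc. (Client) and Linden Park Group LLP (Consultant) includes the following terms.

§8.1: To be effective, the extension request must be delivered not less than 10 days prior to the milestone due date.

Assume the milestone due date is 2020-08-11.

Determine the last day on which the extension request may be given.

Counting back 10 calendar days from 2020-08-11 gives 2020-08-01.

2020-08-01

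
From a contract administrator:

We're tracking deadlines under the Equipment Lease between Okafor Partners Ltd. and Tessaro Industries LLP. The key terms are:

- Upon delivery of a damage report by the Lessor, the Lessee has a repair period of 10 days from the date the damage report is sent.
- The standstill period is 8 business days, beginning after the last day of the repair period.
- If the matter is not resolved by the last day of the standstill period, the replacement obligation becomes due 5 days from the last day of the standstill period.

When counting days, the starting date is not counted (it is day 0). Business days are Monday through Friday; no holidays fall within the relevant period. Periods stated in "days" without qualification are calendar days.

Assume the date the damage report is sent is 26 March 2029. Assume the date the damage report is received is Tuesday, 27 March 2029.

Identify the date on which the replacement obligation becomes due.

Adding 10 calendar days to 26 March 2029 gives 5 April 2029, which is the last day of the repair period.
The last day of the standstill period: 8 business days after Thursday, 5 April 2029, skipping weekends — Apr 6, Apr 9, Apr 10, Apr 11, Apr 12, Apr 13, Apr 16, Apr 17 — lands on Tuesday, 17 April 2029.
The date on which the replacement obligation becomes due: 5 calendar days after 17 April 2029 is 22 April 2029.

22 April 2029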